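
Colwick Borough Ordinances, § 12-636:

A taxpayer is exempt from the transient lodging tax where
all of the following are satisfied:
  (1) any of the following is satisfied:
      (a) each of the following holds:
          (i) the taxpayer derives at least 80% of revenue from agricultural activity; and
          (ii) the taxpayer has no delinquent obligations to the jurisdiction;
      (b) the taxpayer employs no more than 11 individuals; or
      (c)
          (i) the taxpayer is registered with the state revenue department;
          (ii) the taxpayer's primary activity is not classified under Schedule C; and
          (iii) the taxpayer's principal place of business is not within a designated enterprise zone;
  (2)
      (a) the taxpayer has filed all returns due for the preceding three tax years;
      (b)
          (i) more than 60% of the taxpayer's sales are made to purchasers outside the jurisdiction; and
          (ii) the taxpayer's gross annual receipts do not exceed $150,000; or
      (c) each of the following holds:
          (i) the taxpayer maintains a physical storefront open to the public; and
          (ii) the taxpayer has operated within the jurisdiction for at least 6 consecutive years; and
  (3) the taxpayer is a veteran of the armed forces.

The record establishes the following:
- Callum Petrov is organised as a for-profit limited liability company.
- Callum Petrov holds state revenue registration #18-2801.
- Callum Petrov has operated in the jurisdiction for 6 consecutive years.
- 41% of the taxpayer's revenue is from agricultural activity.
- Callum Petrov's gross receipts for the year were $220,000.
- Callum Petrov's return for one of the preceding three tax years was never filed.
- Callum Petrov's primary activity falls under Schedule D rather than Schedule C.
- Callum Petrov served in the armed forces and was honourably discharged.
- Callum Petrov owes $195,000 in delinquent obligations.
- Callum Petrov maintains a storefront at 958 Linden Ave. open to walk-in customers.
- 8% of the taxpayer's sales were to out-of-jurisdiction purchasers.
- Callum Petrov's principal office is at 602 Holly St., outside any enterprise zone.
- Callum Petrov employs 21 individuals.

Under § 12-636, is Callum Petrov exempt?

Yes — exempt.

(i) ≥80% agricultural — not met.
(ii) no delinquency — fails.
So (a) is not satisfied (F AND F).
(b) ≤ 11 employees — fails.
(i) state-registered — holds.
(ii) not (Schedule C activity) — holds.
(iii) not (in enterprise zone) — satisfied.
(c): T AND T AND T → true.
(1) = F OR F OR T = true.
(a) returns current — not met.
(i) >60% out-of-jur. sales — fails.
(ii) receipts ≤ $150,000 — not met.
So (b) is not satisfied (F AND F).
(i) has storefront — met.
(ii) ≥ 6 yrs in jurisdiction — satisfied.
(c) = T AND T = true.
So (2) is satisfied (F OR F OR T).
(3) veteran — met.
Overall = T AND T AND T = true.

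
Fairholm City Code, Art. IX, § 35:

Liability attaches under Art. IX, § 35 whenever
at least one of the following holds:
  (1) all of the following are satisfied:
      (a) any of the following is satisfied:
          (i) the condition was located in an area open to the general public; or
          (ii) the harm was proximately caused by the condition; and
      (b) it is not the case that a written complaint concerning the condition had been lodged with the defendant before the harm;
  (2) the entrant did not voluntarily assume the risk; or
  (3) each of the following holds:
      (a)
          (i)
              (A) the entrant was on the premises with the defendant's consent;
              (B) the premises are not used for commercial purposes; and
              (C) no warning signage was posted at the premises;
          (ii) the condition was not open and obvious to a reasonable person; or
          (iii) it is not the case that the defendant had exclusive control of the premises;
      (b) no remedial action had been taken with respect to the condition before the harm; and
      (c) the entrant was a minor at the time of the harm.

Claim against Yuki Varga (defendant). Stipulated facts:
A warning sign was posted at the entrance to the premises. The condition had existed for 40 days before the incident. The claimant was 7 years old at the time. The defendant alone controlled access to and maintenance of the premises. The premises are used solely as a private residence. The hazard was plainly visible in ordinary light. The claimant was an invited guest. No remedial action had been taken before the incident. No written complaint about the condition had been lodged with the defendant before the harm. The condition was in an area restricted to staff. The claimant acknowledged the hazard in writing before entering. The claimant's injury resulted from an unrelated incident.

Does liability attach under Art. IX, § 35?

No — not liable.

(i) public area — not satisfied.
(ii) proximate cause — not satisfied.
(a): F OR F → false.
(b) not (complaint lodged) — holds.
(1): F AND T → false.
(2) no assumed risk — not met.
(A) consent to enter — met.
(B) not (commercial use) — satisfied.
(C) no signage posted — not satisfied.
(i): T AND T AND F → false.
(ii) not open/obvious — not met.
(iii) not (exclusive control) — not satisfied.
(a): F OR F OR F → false.
(b) no remedial action — satisfied.
(c) entrant a minor — holds.
So (3) is not satisfied (F AND T AND T).
Overall: F OR F OR F → false.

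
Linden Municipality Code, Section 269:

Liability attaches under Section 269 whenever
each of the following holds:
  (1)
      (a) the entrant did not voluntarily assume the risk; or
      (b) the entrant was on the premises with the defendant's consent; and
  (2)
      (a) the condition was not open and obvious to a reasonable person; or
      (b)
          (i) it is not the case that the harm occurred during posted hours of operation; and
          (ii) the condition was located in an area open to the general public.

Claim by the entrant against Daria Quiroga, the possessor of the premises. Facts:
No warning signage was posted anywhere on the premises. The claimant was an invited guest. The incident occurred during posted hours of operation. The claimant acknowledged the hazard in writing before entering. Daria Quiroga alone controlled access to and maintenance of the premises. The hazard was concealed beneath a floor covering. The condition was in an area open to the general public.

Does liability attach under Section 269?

(a) no assumed risk — not met.
(b) consent to enter — satisfied.
So (1) is satisfied (F OR T).
(a) not open/obvious — holds.
(i) not (during posted hours) — fails.
(ii) public area — satisfied.
So (b) is not satisfied (F AND T).
(2) = T OR F = true.
Overall: T AND T → true.

Yes — liable.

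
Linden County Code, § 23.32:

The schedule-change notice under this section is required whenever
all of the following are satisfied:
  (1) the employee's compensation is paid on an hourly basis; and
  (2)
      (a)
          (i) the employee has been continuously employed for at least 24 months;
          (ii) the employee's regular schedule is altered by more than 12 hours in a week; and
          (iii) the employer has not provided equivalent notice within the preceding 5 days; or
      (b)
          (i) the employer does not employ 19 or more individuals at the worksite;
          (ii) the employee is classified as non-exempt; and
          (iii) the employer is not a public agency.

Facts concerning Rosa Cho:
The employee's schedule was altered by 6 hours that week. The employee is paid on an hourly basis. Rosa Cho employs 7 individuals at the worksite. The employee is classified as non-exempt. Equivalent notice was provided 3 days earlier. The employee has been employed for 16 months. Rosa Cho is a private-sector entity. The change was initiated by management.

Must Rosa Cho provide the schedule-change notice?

(1) hourly-paid — holds.
(i) tenure ≥ 24 mo. — not satisfied.
(ii) schedule shift > 12h — not satisfied.
(iii) no recent notice — not satisfied.
(a): F AND F AND F → false.
(i) not (≥ 19 at site) — holds.
(ii) non-exempt — met.
(iii) not (public agency) — met.
(b) = T AND T AND T = true.
So (2) is satisfied (F OR T).
So Overall is satisfied (T AND T).

Yes — required.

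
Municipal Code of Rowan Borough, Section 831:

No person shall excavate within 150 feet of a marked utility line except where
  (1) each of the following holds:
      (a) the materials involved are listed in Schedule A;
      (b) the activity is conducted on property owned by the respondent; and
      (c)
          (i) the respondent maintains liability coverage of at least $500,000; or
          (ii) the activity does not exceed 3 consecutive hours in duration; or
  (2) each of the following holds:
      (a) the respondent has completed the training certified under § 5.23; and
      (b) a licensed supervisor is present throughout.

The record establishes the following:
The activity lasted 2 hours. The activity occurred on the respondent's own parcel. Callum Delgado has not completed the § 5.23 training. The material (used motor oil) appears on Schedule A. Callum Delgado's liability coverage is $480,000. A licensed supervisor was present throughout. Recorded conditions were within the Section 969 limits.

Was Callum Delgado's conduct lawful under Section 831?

Yes — lawful.

(a) Schedule A material — holds.
(b) own property — satisfied.
(i) coverage ≥ $500,000 — not satisfied.
(ii) ≤ 3 hrs duration — holds.
(c) = F OR T = true.
So (1) is satisfied (T AND T AND T).
(a) training certified — not satisfied.
(b) supervisor present — holds.
(2): F AND T → false.
Overall = T OR F = true.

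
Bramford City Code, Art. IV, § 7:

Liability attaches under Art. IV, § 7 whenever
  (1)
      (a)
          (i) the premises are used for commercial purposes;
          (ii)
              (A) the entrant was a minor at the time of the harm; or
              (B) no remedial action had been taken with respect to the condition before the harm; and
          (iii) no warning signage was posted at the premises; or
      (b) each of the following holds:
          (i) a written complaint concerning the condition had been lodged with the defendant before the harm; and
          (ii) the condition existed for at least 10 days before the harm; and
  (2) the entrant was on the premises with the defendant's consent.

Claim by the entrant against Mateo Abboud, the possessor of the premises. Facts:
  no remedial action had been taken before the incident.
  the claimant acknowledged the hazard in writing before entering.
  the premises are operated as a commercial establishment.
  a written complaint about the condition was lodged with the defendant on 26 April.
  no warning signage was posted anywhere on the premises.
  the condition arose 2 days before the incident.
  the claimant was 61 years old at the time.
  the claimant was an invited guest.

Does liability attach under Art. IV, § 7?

Yes — liable.

(i) commercial use — met.
(A) entrant a minor — not met.
(B) no remedial action — holds.
(ii) = F OR T = true.
(iii) no signage posted — met.
(a): T AND T AND T → true.
(i) complaint lodged — met.
(ii) condition ≥10 days old — fails.
So (b) is not satisfied (T AND F).
(1) = T OR F = true.
(2) consent to enter — satisfied.
Overall: T AND T → true.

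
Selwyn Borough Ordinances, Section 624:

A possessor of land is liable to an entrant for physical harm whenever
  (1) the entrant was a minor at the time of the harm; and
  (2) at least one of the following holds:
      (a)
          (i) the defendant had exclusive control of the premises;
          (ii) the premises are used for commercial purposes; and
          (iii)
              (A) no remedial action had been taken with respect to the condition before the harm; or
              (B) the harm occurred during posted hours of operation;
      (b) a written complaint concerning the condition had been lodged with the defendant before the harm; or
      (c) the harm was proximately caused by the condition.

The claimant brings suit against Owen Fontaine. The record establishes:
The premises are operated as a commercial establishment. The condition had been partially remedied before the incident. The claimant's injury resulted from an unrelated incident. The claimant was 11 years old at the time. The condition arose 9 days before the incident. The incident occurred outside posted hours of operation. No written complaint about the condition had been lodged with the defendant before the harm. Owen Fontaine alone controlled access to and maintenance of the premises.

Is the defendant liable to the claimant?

No — not liable.

(1) entrant a minor — holds.
(i) exclusive control — satisfied.
(ii) commercial use — met.
(A) no remedial action — not met.
(B) during posted hours — fails.
(iii): F OR F → false.
(a) = T AND T AND F = false.
(b) complaint lodged — not satisfied.
(c) proximate cause — fails.
So (2) is not satisfied (F OR F OR F).
Overall: T AND F → false.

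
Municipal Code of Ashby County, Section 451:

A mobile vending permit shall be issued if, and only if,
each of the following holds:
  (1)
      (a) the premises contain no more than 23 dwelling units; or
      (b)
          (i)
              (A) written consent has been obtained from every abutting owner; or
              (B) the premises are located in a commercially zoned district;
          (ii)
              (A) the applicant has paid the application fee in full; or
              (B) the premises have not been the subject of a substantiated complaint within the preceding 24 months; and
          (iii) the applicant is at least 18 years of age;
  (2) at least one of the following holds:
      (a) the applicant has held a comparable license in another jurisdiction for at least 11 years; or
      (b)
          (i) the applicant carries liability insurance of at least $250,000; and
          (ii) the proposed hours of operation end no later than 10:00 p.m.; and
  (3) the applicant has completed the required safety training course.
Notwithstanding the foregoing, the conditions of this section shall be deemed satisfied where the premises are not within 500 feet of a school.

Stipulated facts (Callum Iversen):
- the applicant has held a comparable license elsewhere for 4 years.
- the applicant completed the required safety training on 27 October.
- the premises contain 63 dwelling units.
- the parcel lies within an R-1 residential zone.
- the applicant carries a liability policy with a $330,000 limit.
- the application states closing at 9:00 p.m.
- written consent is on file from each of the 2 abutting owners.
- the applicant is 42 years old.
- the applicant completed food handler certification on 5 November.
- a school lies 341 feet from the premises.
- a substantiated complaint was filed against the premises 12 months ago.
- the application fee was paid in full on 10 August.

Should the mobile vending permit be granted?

Yes — granted.

(a) ≤ 23 units — not satisfied.
(A) all abutters consent — holds.
(B) commercially zoned — fails.
(i): T OR F → true.
(A) fee paid — holds.
(B) no complaint in 24 mo. — not satisfied.
So (ii) is satisfied (T OR F).
(iii) age ≥ 18 — met.
(b) = T AND T AND T = true.
So (1) is satisfied (F OR T).
(a) prior license ≥ 11 yr — not satisfied.
(i) insurance ≥ $250,000 — holds.
(ii) closes by 10 p.m. — holds.
(b): T AND T → true.
(2): F OR T → true.
(3) safety training — met.
So Overall is satisfied (T AND T AND T).
Exception (≥500 ft from school) — not satisfied.
Result: main true OR exception false → true.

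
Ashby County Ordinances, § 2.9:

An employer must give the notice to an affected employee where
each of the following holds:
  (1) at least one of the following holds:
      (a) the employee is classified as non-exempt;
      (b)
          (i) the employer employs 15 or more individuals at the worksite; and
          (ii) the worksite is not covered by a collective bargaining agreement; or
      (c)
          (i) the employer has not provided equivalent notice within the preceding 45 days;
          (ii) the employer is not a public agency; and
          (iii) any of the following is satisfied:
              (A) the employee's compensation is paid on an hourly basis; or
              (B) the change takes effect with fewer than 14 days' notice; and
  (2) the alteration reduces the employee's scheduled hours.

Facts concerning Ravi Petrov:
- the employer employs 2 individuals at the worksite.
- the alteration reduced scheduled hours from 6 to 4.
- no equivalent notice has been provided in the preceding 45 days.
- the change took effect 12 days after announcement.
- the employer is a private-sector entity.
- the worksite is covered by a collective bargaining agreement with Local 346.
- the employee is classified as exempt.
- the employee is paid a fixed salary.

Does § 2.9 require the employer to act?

(a) non-exempt — fails.
(i) ≥ 15 at site — not met.
(ii) no CBA — fails.
(b) = F AND F = false.
(i) no recent notice — satisfied.
(ii) not (public agency) — met.
(A) hourly-paid — not satisfied.
(B) < 14 days' notice — satisfied.
So (iii) is satisfied (F OR T).
So (c) is satisfied (T AND T AND T).
(1): F OR F OR T → true.
(2) hours reduced — met.
So Overall is satisfied (T AND T).

Yes — required.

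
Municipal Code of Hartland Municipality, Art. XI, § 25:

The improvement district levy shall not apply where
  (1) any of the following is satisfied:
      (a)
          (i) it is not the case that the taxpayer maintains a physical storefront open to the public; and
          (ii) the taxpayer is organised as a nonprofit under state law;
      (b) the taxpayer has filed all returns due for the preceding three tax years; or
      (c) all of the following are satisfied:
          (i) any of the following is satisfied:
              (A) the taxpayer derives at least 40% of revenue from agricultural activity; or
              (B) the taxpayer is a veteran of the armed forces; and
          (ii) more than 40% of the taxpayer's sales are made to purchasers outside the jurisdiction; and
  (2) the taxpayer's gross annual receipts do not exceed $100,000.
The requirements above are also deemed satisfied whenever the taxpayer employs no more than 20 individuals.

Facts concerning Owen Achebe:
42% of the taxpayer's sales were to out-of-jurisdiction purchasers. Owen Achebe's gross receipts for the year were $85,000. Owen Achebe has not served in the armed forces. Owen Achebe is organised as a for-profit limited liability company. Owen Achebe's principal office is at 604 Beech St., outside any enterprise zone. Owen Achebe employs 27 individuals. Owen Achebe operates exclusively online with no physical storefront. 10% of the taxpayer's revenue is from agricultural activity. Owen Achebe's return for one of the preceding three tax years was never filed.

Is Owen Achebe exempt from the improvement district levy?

(i) not (has storefront) — met.
(ii) nonprofit — not satisfied.
So (a) is not satisfied (T AND F).
(b) returns current — not met.
(A) ≥40% agricultural — not met.
(B) veteran — not satisfied.
(i): F OR F → false.
(ii) >40% out-of-jur. sales — met.
(c) = F AND T = false.
(1) = F OR F OR F = false.
(2) receipts ≤ $100,000 — satisfied.
So Overall is not satisfied (F AND T).
Exception (≤ 20 employees) — not satisfied.
Result: main false OR exception false → false.

No — not exempt.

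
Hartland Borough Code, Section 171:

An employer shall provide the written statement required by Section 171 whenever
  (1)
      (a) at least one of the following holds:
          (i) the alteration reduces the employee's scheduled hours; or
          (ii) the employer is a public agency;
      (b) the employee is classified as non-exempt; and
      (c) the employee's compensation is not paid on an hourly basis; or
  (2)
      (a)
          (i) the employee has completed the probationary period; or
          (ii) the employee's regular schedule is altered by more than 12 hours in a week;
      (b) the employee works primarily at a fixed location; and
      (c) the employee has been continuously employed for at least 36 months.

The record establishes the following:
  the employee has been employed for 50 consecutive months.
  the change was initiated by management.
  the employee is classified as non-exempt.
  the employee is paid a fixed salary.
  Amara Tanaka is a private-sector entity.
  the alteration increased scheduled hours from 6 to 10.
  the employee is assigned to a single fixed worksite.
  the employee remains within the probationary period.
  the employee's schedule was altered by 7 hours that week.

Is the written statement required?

(i) hours reduced — not satisfied.
(ii) public agency — fails.
(a) = F OR F = false.
(b) non-exempt — satisfied.
(c) not (hourly-paid) — satisfied.
(1) = F AND T AND T = false.
(i) past probation — fails.
(ii) schedule shift > 12h — fails.
So (a) is not satisfied (F OR F).
(b) fixed location — met.
(c) tenure ≥ 36 mo. — satisfied.
(2) = F AND T AND T = false.
Overall = F OR F = false.

No — not required.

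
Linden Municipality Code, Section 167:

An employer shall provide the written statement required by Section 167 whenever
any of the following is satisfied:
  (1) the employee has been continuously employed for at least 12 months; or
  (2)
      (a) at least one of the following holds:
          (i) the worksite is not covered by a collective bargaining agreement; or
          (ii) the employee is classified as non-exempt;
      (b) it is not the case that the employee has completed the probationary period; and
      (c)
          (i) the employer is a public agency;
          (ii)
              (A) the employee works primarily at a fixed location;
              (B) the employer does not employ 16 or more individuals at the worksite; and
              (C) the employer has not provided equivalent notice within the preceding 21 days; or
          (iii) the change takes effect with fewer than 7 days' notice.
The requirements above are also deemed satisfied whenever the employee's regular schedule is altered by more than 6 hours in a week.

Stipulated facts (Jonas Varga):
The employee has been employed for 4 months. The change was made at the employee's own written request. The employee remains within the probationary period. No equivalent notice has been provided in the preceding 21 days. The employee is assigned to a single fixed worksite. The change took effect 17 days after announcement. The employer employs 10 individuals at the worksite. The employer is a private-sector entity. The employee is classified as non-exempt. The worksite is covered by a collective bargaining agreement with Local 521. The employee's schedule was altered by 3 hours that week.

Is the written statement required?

Yes — required.

(1) tenure ≥ 12 mo. — not met.
(i) no CBA — not satisfied.
(ii) non-exempt — satisfied.
(a): F OR T → true.
(b) not (past probation) — met.
(i) public agency — not met.
(A) fixed location — satisfied.
(B) not (≥ 16 at site) — satisfied.
(C) no recent notice — satisfied.
(ii) = T AND T AND T = true.
(iii) < 7 days' notice — not satisfied.
(c) = F OR T OR F = true.
(2) = T AND T AND T = true.
Overall: F OR T → true.
Exception (schedule shift > 6h) — not satisfied.
Result: main true OR exception false → true.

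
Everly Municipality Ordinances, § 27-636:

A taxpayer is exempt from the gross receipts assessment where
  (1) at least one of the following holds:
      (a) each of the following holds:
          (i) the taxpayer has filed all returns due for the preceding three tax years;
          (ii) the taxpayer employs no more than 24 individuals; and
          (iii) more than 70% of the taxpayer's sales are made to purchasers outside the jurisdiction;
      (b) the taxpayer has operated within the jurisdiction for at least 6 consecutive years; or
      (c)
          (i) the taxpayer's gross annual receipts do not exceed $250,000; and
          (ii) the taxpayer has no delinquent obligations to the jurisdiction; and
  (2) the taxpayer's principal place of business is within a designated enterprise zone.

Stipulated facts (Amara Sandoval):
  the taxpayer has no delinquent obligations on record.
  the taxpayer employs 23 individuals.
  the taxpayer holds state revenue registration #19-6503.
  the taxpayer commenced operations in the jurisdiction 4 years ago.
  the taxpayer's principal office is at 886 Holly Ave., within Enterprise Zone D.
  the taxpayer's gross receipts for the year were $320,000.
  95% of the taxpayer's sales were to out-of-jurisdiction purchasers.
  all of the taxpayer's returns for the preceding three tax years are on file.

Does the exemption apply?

Yes — exempt.

(i) returns current — satisfied.
(ii) ≤ 24 employees — met.
(iii) >70% out-of-jur. sales — satisfied.
(a) = T AND T AND T = true.
(b) ≥ 6 yrs in jurisdiction — not satisfied.
(i) receipts ≤ $250,000 — not satisfied.
(ii) no delinquency — holds.
(c) = F AND T = false.
(1) = T OR F OR F = true.
(2) in enterprise zone — satisfied.
So Overall is satisfied (T AND T).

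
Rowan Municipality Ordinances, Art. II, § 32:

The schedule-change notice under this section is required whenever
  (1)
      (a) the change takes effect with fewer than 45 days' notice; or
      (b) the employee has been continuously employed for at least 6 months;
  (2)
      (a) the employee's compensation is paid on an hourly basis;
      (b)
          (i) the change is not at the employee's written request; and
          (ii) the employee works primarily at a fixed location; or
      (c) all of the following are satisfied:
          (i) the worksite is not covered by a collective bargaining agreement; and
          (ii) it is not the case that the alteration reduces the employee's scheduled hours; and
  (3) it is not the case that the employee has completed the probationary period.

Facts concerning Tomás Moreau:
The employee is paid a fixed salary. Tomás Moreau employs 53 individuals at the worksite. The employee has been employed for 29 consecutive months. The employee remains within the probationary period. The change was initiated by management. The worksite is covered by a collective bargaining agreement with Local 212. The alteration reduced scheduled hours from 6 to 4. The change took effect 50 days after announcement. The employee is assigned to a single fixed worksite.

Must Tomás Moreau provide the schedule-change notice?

Yes — required.

(a) < 45 days' notice — fails.
(b) tenure ≥ 6 mo. — holds.
(1): F OR T → true.
(a) hourly-paid — fails.
(i) not employee-requested — met.
(ii) fixed location — holds.
(b): T AND T → true.
(i) no CBA — not satisfied.
(ii) not (hours reduced) — not satisfied.
So (c) is not satisfied (F AND F).
(2): F OR T OR F → true.
(3) not (past probation) — holds.
Overall = T AND T AND T = true.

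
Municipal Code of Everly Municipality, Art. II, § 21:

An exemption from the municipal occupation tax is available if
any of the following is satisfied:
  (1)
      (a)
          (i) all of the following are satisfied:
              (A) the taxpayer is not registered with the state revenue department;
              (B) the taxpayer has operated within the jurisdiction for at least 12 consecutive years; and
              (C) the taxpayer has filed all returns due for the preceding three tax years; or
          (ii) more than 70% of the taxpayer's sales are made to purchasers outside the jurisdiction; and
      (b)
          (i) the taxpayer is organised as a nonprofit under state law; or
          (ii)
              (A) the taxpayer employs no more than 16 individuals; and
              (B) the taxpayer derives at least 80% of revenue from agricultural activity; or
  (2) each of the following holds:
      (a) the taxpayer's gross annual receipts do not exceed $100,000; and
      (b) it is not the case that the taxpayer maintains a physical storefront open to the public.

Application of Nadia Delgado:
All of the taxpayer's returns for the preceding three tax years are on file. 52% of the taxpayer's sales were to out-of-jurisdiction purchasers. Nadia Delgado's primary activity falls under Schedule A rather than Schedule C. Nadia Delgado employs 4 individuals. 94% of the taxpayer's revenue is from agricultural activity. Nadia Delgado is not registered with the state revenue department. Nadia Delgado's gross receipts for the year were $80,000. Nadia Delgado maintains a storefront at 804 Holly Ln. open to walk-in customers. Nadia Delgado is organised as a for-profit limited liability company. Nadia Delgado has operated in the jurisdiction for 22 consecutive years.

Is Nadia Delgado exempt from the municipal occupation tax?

Yes — exempt.

(A) not (state-registered) — holds.
(B) ≥ 12 yrs in jurisdiction — holds.
(C) returns current — met.
(i): T AND T AND T → true.
(ii) >70% out-of-jur. sales — fails.
(a) = T OR F = true.
(i) nonprofit — fails.
(A) ≤ 16 employees — satisfied.
(B) ≥80% agricultural — satisfied.
(ii) = T AND T = true.
(b): F OR T → true.
So (1) is satisfied (T AND T).
(a) receipts ≤ $100,000 — holds.
(b) not (has storefront) — not met.
(2): T AND F → false.
Overall: T OR F → true.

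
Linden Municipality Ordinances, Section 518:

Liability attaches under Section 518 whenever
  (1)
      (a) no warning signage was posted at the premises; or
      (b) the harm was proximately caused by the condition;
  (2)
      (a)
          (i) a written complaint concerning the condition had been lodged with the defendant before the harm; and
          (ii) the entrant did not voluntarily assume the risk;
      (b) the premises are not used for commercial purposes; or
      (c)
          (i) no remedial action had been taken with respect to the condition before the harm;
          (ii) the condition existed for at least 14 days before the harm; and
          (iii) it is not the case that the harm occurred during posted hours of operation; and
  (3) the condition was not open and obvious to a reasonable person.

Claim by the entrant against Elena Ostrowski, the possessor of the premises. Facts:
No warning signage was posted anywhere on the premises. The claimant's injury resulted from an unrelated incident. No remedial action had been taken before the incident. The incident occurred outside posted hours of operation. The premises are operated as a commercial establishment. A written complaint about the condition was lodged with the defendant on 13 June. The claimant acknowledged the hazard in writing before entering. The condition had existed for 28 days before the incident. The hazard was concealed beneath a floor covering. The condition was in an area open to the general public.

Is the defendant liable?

(a) no signage posted — satisfied.
(b) proximate cause — not satisfied.
(1) = T OR F = true.
(i) complaint lodged — met.
(ii) no assumed risk — not met.
(a) = T AND F = false.
(b) not (commercial use) — fails.
(i) no remedial action — met.
(ii) condition ≥14 days old — met.
(iii) not (during posted hours) — met.
(c) = T AND T AND T = true.
(2): F OR F OR T → true.
(3) not open/obvious — met.
So Overall is satisfied (T AND T AND T).

Yes — liable.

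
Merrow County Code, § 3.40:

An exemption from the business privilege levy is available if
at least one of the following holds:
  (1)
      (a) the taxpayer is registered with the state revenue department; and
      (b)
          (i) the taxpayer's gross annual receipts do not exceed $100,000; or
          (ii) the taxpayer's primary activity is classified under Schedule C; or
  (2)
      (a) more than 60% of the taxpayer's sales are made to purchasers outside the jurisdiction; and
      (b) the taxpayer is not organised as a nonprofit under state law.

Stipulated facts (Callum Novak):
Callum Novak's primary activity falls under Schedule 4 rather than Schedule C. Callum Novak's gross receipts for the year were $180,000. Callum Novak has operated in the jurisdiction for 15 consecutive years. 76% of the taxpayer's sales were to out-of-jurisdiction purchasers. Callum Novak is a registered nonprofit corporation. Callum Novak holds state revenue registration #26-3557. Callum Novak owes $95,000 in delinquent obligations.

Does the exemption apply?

(a) state-registered — satisfied.
(i) receipts ≤ $100,000 — fails.
(ii) Schedule C activity — fails.
(b) = F OR F = false.
So (1) is not satisfied (T AND F).
(a) >60% out-of-jur. sales — met.
(b) not (nonprofit) — not satisfied.
(2): T AND F → false.
Overall = F OR F = false.

No — not exempt.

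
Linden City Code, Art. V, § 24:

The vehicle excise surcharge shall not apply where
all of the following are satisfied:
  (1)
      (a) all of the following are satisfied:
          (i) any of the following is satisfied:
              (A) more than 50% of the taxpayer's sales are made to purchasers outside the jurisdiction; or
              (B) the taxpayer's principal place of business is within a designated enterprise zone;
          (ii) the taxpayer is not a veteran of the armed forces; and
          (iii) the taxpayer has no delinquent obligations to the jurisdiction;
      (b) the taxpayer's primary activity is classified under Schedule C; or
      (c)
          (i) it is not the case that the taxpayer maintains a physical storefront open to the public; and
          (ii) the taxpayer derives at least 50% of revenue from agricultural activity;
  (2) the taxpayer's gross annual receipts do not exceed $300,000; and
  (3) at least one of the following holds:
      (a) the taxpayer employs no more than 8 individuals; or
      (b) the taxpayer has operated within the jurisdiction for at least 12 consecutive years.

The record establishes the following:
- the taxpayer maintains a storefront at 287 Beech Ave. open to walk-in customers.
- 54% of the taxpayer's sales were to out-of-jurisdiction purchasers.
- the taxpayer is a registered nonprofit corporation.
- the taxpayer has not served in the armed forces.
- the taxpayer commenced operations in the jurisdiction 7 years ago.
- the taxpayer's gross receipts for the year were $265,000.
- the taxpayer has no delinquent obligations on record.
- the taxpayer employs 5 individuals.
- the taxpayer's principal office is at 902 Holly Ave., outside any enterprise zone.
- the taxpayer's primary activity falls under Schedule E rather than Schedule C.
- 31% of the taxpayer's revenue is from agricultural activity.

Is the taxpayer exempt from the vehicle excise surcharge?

Yes — exempt.

(A) >50% out-of-jur. sales — met.
(B) in enterprise zone — not met.
(i) = T OR F = true.
(ii) not (veteran) — satisfied.
(iii) no delinquency — met.
So (a) is satisfied (T AND T AND T).
(b) Schedule C activity — fails.
(i) not (has storefront) — not met.
(ii) ≥50% agricultural — not satisfied.
(c) = F AND F = false.
(1) = T OR F OR F = true.
(2) receipts ≤ $300,000 — met.
(a) ≤ 8 employees — met.
(b) ≥ 12 yrs in jurisdiction — not satisfied.
(3) = T OR F = true.
Overall = T AND T AND T = true.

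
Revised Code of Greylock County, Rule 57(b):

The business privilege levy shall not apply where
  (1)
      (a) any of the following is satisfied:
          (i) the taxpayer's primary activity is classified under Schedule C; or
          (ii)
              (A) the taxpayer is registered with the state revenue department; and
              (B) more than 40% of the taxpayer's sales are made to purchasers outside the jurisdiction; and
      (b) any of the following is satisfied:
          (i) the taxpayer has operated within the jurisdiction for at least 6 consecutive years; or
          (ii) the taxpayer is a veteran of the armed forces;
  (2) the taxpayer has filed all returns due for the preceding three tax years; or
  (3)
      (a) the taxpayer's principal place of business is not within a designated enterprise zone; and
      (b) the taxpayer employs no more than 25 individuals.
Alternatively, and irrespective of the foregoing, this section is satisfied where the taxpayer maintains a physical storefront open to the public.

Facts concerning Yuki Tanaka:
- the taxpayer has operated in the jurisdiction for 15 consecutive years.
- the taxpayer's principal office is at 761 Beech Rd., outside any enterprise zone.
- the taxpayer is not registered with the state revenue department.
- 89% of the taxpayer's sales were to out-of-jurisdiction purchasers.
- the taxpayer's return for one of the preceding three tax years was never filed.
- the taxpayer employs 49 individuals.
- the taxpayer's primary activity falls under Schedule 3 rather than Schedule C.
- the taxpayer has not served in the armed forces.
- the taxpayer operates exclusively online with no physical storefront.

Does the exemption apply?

(i) Schedule C activity — not satisfied.
(A) state-registered — fails.
(B) >40% out-of-jur. sales — satisfied.
(ii): F AND T → false.
(a): F OR F → false.
(i) ≥ 6 yrs in jurisdiction — met.
(ii) veteran — fails.
So (b) is satisfied (T OR F).
(1) = F AND T = false.
(2) returns current — not met.
(a) not (in enterprise zone) — met.
(b) ≤ 25 employees — not satisfied.
(3): T AND F → false.
Overall: F OR F OR F → false.
Exception (has storefront) — not satisfied.
Result: main false OR exception false → false.

No — not exempt.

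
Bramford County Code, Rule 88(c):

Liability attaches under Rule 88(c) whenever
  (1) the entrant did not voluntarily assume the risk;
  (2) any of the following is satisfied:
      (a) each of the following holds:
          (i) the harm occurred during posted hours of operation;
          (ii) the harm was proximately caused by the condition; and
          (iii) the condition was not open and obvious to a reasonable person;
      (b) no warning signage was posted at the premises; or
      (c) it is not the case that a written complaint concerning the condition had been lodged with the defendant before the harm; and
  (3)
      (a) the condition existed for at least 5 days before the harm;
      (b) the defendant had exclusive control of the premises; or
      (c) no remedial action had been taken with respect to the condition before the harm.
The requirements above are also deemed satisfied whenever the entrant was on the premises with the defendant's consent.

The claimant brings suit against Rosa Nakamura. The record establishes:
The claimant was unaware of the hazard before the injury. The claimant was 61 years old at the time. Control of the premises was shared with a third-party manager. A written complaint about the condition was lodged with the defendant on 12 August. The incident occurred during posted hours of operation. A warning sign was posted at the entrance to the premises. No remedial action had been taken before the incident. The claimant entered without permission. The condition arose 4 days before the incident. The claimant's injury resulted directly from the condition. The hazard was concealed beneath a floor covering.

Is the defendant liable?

Yes — liable.

(1) no assumed risk — satisfied.
(i) during posted hours — met.
(ii) proximate cause — met.
(iii) not open/obvious — met.
(a) = T AND T AND T = true.
(b) no signage posted — fails.
(c) not (complaint lodged) — fails.
(2): T OR F OR F → true.
(a) condition ≥5 days old — not met.
(b) exclusive control — fails.
(c) no remedial action — satisfied.
(3): F OR F OR T → true.
Overall: T AND T AND T → true.
Exception (consent to enter) — not satisfied.
Result: main true OR exception false → true.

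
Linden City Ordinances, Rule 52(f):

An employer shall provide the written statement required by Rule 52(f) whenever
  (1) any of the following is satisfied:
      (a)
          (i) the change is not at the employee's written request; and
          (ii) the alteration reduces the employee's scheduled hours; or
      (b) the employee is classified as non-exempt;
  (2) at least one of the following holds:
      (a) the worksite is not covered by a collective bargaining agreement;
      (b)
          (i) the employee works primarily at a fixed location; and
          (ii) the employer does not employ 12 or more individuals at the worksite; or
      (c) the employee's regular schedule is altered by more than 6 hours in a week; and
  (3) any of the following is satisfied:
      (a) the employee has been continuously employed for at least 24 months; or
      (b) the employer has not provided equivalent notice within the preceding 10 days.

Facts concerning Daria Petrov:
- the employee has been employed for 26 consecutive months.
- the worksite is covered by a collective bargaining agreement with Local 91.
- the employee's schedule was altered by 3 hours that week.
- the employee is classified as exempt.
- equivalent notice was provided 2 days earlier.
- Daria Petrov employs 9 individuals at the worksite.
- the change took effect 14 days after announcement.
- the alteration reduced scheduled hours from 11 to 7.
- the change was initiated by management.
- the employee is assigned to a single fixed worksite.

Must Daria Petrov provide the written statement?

(i) not employee-requested — met.
(ii) hours reduced — holds.
So (a) is satisfied (T AND T).
(b) non-exempt — fails.
(1) = T OR F = true.
(a) no CBA — fails.
(i) fixed location — satisfied.
(ii) not (≥ 12 at site) — met.
So (b) is satisfied (T AND T).
(c) schedule shift > 6h — not met.
(2): F OR T OR F → true.
(a) tenure ≥ 24 mo. — holds.
(b) no recent notice — not satisfied.
(3): T OR F → true.
Overall = T AND T AND T = true.

Yes — required.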